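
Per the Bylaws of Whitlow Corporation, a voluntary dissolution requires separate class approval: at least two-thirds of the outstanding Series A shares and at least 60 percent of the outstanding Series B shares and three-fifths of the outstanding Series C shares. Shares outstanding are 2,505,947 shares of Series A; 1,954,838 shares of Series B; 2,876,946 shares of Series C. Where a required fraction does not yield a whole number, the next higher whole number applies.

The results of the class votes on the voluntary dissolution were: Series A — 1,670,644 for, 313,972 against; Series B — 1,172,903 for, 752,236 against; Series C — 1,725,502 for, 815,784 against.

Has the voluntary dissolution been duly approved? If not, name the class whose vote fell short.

Not approved — the Series C shares did not give the required vote.

Series A: 2/3 of 2505947 = 1670631.33, rounded up to 1670632; 1,670,632 required, 1,670,644 in favor — approved.
Series B: 3/5 of 1954838 = 1172902.80, rounded up to 1172903; 1,172,903 required, 1,172,903 in favor — approved.
Series C: 3/5 of 2876946 = 1726167.60, rounded up to 1726168; 1,726,168 required, 1,725,502 in favor — not approved.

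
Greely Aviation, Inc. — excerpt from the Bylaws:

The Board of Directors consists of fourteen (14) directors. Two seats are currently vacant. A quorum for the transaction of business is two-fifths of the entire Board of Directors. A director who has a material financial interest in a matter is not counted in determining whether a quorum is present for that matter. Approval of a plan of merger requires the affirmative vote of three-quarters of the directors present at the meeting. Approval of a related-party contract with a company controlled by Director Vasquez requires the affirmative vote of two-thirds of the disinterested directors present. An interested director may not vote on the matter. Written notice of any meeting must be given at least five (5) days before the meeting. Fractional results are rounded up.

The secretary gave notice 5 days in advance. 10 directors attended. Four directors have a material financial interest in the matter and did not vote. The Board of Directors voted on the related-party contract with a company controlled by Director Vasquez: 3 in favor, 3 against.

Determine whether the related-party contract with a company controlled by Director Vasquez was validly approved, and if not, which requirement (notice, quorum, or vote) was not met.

Invalid — vote requirement not satisfied.

Notice: 5 days given; 5 required (5 ≥ 5). Satisfied.
Quorum: 10 present, but the 4 interested directors do not count, leaving 6. Quorum is 6. Satisfied.
Vote: the related-party contract with a company controlled by Director Vasquez requires two-thirds of the disinterested directors present (10 − 4 = 6). 2/3 of 6 = 4, so 4 affirmative votes are needed; 3 voted in favor. Not satisfied.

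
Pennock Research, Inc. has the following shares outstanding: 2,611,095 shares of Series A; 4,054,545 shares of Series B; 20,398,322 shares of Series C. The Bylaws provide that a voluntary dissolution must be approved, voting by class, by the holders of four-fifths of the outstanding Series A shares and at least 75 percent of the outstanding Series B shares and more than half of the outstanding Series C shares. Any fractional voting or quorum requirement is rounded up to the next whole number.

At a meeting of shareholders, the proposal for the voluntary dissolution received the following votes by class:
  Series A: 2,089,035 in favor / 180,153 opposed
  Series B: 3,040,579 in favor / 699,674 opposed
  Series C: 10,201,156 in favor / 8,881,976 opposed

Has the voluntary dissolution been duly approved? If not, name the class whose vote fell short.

Series A: 4/5 of 2611095 = 2088876; 2,088,876 required, 2,089,035 in favor — approved.
Series B: 3/4 of 4054545 = 3040908.75, rounded up to 3040909; 3,040,909 required, 3,040,579 in favor — not approved.
Series C: a majority of 20398322 is 10199162; 10,199,162 required, 10,201,156 in favor — approved.

Not approved — the Series B shares did not give the required vote.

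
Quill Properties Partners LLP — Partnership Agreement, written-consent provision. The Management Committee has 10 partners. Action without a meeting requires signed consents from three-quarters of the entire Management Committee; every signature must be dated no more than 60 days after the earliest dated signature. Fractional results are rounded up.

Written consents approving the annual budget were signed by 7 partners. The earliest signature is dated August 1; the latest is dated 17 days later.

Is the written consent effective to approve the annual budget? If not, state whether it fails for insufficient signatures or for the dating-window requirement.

Signatures required: three-quarters of 10 — 3/4 of 10 = 7.50, rounded up to 8, so 8 needed; 7 signed. Insufficient.
Dating window: the latest signature is 17 days after the earliest; the limit is 60 days. Within the window.

Not effective — insufficient signatures.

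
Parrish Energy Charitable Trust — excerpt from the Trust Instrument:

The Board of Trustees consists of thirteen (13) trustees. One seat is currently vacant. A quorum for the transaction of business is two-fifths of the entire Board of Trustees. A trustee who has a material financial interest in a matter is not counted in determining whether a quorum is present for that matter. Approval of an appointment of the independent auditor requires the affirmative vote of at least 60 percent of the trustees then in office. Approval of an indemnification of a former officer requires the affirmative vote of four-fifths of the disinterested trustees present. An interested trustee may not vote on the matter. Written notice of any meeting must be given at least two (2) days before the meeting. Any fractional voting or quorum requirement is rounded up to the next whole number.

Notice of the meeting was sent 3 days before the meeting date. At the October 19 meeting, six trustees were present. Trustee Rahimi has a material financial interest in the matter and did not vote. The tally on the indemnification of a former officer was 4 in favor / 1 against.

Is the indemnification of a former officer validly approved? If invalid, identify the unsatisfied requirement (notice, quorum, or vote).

Notice: 3 days given; 2 required (3 ≥ 2). Satisfied.
Quorum: 6 present, but the 1 interested trustee does not count, leaving 5. Quorum is 6. Not satisfied.
Vote: the indemnification of a former officer requires four-fifths of the disinterested trustees present (6 − 1 = 5). 4/5 of 5 = 4, so 4 affirmative votes are needed; 4 voted in favor. Satisfied. (Moot — without a quorum no business can be validly transacted.)

Invalid — quorum requirement not satisfied.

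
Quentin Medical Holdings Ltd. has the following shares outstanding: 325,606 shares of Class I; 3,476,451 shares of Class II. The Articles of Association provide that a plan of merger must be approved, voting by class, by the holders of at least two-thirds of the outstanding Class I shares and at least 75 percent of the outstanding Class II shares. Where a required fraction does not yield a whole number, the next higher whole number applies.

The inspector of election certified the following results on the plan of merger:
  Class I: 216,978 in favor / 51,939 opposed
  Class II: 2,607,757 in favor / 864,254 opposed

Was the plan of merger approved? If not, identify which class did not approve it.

Not approved — the Class I shares did not give the required vote.

Class I: 2/3 of 325606 = 217070.67, rounded up to 217071; 217,071 required, 216,978 in favor — not approved.
Class II: 3/4 of 3476451 = 2607338.25, rounded up to 2607339; 2,607,339 required, 2,607,757 in favor — approved.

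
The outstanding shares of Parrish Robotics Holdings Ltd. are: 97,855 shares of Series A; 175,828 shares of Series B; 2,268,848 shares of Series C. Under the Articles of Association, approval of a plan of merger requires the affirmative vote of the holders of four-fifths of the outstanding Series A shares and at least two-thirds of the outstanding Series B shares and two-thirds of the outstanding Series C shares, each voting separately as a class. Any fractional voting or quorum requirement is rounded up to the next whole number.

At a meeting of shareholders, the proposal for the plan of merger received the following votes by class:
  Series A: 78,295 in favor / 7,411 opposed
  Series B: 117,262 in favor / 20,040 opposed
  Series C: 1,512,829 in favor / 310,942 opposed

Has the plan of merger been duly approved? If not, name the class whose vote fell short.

Series A: 4/5 of 97855 = 78284; 78,284 required, 78,295 in favor — approved.
Series B: 2/3 of 175828 = 117218.67, rounded up to 117219; 117,219 required, 117,262 in favor — approved.
Series C: 2/3 of 2268848 = 1512565.33, rounded up to 1512566; 1,512,566 required, 1,512,829 in favor — approved.

Approved — every class gave the required vote.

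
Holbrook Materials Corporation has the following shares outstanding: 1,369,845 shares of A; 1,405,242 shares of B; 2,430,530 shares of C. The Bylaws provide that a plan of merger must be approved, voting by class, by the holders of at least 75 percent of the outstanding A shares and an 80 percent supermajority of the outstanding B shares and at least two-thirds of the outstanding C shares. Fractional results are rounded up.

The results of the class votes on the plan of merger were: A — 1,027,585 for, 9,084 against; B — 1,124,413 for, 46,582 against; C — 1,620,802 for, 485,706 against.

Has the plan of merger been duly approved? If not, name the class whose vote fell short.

Approved — every class gave the required vote.

A: 3/4 of 1369845 = 1027383.75, rounded up to 1027384; 1,027,384 required, 1,027,585 in favor — approved.
B: 4/5 of 1405242 = 1124193.60, rounded up to 1124194; 1,124,194 required, 1,124,413 in favor — approved.
C: 2/3 of 2430530 = 1620353.33, rounded up to 1620354; 1,620,354 required, 1,620,802 in favor — approved.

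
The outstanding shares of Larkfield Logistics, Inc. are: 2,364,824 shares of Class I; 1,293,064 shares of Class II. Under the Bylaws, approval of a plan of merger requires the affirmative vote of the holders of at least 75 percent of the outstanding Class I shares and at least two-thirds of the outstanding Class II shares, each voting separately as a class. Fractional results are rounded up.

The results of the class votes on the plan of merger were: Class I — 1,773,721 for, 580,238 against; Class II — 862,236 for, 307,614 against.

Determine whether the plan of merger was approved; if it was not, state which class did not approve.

Approved — every class gave the required vote.

Class I: 3/4 of 2364824 = 1773618; 1,773,618 required, 1,773,721 in favor — approved.
Class II: 2/3 of 1293064 = 862042.67, rounded up to 862043; 862,043 required, 862,236 in favor — approved.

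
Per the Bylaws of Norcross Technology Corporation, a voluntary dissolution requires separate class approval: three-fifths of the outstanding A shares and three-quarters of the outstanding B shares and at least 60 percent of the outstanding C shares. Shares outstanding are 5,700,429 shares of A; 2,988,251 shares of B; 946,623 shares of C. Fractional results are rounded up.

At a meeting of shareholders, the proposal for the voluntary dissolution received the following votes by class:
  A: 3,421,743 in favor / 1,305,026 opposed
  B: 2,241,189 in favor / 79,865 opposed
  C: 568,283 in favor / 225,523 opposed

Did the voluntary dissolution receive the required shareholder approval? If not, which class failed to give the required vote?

Approved — every class gave the required vote.

A: 3/5 of 5700429 = 3420257.40, rounded up to 3420258; 3,420,258 required, 3,421,743 in favor — approved.
B: 3/4 of 2988251 = 2241188.25, rounded up to 2241189; 2,241,189 required, 2,241,189 in favor — approved.
C: 3/5 of 946623 = 567973.80, rounded up to 567974; 567,974 required, 568,283 in favor — approved.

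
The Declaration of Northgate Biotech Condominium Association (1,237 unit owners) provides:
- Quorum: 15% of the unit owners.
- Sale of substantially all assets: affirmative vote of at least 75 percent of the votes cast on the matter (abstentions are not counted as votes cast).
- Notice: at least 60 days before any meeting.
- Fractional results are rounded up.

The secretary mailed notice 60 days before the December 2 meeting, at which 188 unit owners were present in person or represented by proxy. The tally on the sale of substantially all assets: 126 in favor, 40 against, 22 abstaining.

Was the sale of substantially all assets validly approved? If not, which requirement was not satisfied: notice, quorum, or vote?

Notice: 60 days given; 60 required. Satisfied.
Quorum: 15% of 1,237 = 185.55, rounded up to 186; 188 present. Satisfied.
Vote: requires three-fourths of the votes cast (188 − 22 abstaining = 166); 3/4 of 166 = 124.50, rounded up to 125, so 125 needed; 126 in favor. Satisfied.

Valid — all requirements satisfied.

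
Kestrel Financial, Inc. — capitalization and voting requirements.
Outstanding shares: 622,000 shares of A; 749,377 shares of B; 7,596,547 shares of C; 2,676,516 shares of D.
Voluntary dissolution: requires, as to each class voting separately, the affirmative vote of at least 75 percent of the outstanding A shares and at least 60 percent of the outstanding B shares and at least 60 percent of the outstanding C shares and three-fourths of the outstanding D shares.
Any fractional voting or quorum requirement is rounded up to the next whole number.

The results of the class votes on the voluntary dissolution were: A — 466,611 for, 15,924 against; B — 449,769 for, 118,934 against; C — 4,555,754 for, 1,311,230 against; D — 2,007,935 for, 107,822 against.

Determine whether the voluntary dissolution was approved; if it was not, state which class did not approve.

A: 3/4 of 622000 = 466500; 466,500 required, 466,611 in favor — approved.
B: 3/5 of 749377 = 449626.20, rounded up to 449627; 449,627 required, 449,769 in favor — approved.
C: 3/5 of 7596547 = 4557928.20, rounded up to 4557929; 4,557,929 required, 4,555,754 in favor — not approved.
D: 3/4 of 2676516 = 2007387; 2,007,387 required, 2,007,935 in favor — approved.

Not approved — the C shares did not give the required vote.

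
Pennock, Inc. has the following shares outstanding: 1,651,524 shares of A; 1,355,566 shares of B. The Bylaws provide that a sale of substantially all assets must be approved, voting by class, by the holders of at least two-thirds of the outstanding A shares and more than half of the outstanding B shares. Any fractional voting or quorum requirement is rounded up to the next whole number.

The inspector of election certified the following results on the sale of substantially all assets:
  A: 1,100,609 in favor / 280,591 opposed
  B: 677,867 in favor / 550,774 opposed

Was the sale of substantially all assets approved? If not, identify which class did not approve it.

Not approved — the A shares did not give the required vote.

A: 2/3 of 1651524 = 1101016; 1,101,016 required, 1,100,609 in favor — not approved.
B: a majority of 1355566 is 677784; 677,784 required, 677,867 in favor — approved.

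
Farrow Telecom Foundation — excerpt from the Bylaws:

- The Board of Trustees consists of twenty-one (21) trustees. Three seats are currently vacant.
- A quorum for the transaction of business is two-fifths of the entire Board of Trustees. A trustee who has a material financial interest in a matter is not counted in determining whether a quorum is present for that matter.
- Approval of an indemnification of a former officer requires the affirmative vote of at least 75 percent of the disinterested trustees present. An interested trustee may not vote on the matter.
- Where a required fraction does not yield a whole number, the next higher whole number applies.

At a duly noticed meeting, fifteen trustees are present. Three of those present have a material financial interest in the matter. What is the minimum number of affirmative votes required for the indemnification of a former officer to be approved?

The indemnification of a former officer requires three-fourths of the disinterested trustees present (15 − 3 = 12).
3/4 of 12 = 9.

9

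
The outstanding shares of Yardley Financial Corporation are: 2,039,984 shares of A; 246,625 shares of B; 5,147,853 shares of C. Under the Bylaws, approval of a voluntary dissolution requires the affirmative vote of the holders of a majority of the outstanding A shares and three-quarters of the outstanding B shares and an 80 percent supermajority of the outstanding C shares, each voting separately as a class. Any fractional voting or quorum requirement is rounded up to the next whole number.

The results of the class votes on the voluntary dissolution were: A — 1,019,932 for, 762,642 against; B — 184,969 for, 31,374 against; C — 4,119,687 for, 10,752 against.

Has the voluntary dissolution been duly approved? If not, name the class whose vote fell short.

A: a majority of 2039984 is 1019993; 1,019,993 required, 1,019,932 in favor — not approved.
B: 3/4 of 246625 = 184968.75, rounded up to 184969; 184,969 required, 184,969 in favor — approved.
C: 4/5 of 5147853 = 4118282.40, rounded up to 4118283; 4,118,283 required, 4,119,687 in favor — approved.

Not approved — the A shares did not give the required vote.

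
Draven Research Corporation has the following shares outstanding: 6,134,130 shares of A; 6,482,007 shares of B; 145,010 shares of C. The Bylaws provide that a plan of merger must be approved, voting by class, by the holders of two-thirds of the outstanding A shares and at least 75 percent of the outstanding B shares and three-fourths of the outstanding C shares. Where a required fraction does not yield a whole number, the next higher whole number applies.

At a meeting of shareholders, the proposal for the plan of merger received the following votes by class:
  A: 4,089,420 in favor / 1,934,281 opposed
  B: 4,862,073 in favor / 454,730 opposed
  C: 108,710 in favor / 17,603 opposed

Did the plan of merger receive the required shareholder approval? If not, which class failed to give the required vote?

A: 2/3 of 6134130 = 4089420; 4,089,420 required, 4,089,420 in favor — approved.
B: 3/4 of 6482007 = 4861505.25, rounded up to 4861506; 4,861,506 required, 4,862,073 in favor — approved.
C: 3/4 of 145010 = 108757.50, rounded up to 108758; 108,758 required, 108,710 in favor — not approved.

Not approved — the C shares did not give the required vote.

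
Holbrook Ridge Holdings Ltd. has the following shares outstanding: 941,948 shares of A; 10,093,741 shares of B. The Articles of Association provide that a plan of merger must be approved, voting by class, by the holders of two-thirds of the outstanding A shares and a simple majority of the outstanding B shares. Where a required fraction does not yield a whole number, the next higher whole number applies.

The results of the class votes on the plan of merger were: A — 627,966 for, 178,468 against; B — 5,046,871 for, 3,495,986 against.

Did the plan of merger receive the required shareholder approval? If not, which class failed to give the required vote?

A: 2/3 of 941948 = 627965.33, rounded up to 627966; 627,966 required, 627,966 in favor — approved.
B: a majority of 10093741 is 5046871; 5,046,871 required, 5,046,871 in favor — approved.

Approved — every class gave the required vote.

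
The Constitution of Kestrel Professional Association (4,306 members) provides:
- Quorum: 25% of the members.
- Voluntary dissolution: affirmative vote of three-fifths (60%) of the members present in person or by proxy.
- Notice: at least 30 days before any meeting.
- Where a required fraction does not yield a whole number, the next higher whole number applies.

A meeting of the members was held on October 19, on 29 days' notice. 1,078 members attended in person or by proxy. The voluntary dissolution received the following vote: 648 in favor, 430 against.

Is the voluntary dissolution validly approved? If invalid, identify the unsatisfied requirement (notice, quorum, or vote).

Notice: 29 days given; 30 required. Not satisfied.
Quorum: 25% of 4,306 = 1,076.50, rounded up to 1,077; 1,078 present. Satisfied.
Vote: requires three-fifths of those present (1,078); 3/5 of 1078 = 646.80, rounded up to 647, so 647 needed; 648 in favor. Satisfied.

Invalid — notice requirement not satisfied.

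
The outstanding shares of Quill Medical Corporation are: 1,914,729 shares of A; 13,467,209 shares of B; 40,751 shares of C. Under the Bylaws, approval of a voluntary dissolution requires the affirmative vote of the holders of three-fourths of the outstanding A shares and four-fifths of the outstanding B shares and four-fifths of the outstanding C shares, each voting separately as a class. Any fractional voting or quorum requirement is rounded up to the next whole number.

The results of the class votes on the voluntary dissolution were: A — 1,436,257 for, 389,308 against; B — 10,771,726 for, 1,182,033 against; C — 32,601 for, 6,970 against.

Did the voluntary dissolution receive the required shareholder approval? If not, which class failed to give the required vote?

Not approved — the B shares did not give the required vote.

A: 3/4 of 1914729 = 1436046.75, rounded up to 1436047; 1,436,047 required, 1,436,257 in favor — approved.
B: 4/5 of 13467209 = 10773767.20, rounded up to 10773768; 10,773,768 required, 10,771,726 in favor — not approved.
C: 4/5 of 40751 = 32600.80, rounded up to 32601; 32,601 required, 32,601 in favor — approved.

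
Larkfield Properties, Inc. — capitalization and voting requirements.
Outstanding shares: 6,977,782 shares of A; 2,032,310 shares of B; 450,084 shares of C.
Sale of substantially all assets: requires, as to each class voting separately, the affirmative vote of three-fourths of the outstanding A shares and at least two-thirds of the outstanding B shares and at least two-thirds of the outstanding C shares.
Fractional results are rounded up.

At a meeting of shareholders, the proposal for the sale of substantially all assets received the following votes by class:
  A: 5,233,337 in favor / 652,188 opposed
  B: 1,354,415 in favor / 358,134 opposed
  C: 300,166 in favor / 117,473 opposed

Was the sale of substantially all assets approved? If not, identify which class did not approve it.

A: 3/4 of 6977782 = 5233336.50, rounded up to 5233337; 5,233,337 required, 5,233,337 in favor — approved.
B: 2/3 of 2032310 = 1354873.33, rounded up to 1354874; 1,354,874 required, 1,354,415 in favor — not approved.
C: 2/3 of 450084 = 300056; 300,056 required, 300,166 in favor — approved.

Not approved — the B shares did not give the required vote.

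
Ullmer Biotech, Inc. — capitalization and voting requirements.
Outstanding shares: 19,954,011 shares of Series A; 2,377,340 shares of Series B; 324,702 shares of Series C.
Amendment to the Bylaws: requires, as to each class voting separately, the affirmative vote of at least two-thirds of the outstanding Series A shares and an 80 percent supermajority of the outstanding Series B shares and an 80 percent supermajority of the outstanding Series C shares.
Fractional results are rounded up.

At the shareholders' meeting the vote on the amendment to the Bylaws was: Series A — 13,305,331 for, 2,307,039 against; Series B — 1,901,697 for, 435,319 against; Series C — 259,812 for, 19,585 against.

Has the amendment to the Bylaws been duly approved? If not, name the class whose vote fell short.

Series A: 2/3 of 19954011 = 13302674; 13,302,674 required, 13,305,331 in favor — approved.
Series B: 4/5 of 2377340 = 1901872; 1,901,872 required, 1,901,697 in favor — not approved.
Series C: 4/5 of 324702 = 259761.60, rounded up to 259762; 259,762 required, 259,812 in favor — approved.

Not approved — the Series B shares did not give the required vote.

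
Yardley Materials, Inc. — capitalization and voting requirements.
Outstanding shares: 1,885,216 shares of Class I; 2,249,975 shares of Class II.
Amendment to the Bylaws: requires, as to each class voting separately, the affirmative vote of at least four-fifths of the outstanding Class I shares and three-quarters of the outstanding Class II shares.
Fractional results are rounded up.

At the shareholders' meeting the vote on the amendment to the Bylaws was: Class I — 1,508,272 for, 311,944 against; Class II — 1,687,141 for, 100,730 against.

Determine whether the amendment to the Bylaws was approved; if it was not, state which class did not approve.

Not approved — the Class II shares did not give the required vote.

Class I: 4/5 of 1885216 = 1508172.80, rounded up to 1508173; 1,508,173 required, 1,508,272 in favor — approved.
Class II: 3/4 of 2249975 = 1687481.25, rounded up to 1687482; 1,687,482 required, 1,687,141 in favor — not approved.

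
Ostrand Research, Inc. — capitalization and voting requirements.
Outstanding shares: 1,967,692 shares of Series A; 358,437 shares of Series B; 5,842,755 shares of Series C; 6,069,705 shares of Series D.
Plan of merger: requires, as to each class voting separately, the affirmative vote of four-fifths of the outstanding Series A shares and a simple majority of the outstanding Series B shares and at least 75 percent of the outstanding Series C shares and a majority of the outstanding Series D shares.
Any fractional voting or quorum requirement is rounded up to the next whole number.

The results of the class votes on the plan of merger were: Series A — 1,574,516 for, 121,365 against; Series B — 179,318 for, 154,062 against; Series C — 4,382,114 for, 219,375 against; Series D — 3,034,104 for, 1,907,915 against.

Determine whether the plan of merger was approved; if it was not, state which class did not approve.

Not approved — the Series D shares did not give the required vote.

Series A: 4/5 of 1967692 = 1574153.60, rounded up to 1574154; 1,574,154 required, 1,574,516 in favor — approved.
Series B: a majority of 358437 is 179219; 179,219 required, 179,318 in favor — approved.
Series C: 3/4 of 5842755 = 4382066.25, rounded up to 4382067; 4,382,067 required, 4,382,114 in favor — approved.
Series D: a majority of 6069705 is 3034853; 3,034,853 required, 3,034,104 in favor — not approved.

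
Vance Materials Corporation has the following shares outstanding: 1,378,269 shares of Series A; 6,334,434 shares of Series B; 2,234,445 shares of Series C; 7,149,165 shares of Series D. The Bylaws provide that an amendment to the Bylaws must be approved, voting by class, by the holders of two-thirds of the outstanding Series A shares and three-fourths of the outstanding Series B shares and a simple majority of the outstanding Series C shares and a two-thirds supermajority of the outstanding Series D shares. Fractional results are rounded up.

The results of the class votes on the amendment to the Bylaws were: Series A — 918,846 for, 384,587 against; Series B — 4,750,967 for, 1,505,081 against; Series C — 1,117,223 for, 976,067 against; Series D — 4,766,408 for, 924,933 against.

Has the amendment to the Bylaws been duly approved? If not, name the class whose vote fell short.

Series A: 2/3 of 1378269 = 918846; 918,846 required, 918,846 in favor — approved.
Series B: 3/4 of 6334434 = 4750825.50, rounded up to 4750826; 4,750,826 required, 4,750,967 in favor — approved.
Series C: a majority of 2234445 is 1117223; 1,117,223 required, 1,117,223 in favor — approved.
Series D: 2/3 of 7149165 = 4766110; 4,766,110 required, 4,766,408 in favor — approved.

Approved — every class gave the required vote.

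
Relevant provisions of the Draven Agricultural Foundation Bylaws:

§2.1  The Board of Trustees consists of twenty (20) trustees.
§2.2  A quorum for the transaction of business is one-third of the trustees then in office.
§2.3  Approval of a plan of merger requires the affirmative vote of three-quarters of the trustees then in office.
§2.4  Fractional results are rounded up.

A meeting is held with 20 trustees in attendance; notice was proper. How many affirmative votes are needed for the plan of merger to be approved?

The plan of merger requires three-fourths of the trustees then in office (20).
3/4 of 20 = 15.

15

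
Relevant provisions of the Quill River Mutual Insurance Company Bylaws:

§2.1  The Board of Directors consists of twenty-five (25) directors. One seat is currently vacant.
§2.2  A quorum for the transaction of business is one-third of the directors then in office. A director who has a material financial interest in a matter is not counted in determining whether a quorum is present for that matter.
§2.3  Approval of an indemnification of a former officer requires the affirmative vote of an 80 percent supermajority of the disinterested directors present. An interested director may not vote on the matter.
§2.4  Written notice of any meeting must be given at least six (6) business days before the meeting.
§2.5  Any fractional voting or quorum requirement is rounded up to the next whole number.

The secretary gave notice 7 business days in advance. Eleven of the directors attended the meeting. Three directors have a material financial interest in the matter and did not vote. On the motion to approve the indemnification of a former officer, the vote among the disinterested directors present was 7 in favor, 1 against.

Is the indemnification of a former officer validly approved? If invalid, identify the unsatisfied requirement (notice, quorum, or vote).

Valid — all requirements satisfied.

Notice: 7 business days given; 6 required (7 ≥ 6). Satisfied.
Quorum: 11 present, but the 3 interested directors do not count, leaving 8. Quorum is 8. Satisfied.
Vote: the indemnification of a former officer requires four-fifths of the disinterested directors present (11 − 3 = 8). 4/5 of 8 = 6.40, rounded up to 7, so 7 affirmative votes are needed; 7 voted in favor. Satisfied.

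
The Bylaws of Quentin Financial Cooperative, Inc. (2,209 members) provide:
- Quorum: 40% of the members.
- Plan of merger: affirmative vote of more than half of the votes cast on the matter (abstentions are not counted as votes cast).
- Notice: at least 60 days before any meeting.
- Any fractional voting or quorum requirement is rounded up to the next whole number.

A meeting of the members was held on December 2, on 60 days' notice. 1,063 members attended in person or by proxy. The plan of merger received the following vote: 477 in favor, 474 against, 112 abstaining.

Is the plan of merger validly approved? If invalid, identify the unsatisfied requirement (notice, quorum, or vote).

Valid — all requirements satisfied.

Notice: 60 days given; 60 required. Satisfied.
Quorum: 40% of 2,209 = 883.60, rounded up to 884; 1,063 present. Satisfied.
Vote: requires a majority of the votes cast (1,063 − 112 abstaining = 951); a majority of 951 is 476, so 476 needed; 477 in favor. Satisfied.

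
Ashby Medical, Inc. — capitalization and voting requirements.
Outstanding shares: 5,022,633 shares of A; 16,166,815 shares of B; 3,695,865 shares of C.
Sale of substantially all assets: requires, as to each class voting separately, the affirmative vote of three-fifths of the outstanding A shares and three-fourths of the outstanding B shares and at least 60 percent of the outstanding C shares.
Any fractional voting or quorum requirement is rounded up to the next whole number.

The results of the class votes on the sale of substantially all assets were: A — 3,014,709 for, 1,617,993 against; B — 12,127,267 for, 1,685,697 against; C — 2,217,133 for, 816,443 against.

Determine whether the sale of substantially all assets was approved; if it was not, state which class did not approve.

Not approved — the C shares did not give the required vote.

A: 3/5 of 5022633 = 3013579.80, rounded up to 3013580; 3,013,580 required, 3,014,709 in favor — approved.
B: 3/4 of 16166815 = 12125111.25, rounded up to 12125112; 12,125,112 required, 12,127,267 in favor — approved.
C: 3/5 of 3695865 = 2217519; 2,217,519 required, 2,217,133 in favor — not approved.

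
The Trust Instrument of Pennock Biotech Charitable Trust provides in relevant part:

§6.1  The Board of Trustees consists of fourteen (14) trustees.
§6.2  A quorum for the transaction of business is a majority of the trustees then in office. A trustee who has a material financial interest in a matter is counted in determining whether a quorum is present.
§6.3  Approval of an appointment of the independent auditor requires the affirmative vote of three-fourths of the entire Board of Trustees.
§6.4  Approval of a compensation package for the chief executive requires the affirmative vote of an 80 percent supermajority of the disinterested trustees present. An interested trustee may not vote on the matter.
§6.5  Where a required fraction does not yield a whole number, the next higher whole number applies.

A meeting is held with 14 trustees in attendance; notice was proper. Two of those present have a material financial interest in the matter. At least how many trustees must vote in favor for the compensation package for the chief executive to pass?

The compensation package for the chief executive requires four-fifths of the disinterested trustees present (14 − 2 = 12).
4/5 of 12 = 9.60, rounded up to 10.

10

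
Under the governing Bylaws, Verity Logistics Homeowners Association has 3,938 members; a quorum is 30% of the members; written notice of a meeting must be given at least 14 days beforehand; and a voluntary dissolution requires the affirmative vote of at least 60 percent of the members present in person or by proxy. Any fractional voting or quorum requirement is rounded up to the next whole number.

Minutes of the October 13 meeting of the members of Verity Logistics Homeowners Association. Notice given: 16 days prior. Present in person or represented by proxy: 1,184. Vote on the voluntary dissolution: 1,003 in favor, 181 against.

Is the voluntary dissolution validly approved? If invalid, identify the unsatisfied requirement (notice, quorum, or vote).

Notice: 16 days given; 14 required. Satisfied.
Quorum: 30% of 3,938 = 1,181.40, rounded up to 1,182; 1,184 present. Satisfied.
Vote: requires three-fifths of those present (1,184); 3/5 of 1184 = 710.40, rounded up to 711, so 711 needed; 1,003 in favor. Satisfied.

Valid — all requirements satisfied.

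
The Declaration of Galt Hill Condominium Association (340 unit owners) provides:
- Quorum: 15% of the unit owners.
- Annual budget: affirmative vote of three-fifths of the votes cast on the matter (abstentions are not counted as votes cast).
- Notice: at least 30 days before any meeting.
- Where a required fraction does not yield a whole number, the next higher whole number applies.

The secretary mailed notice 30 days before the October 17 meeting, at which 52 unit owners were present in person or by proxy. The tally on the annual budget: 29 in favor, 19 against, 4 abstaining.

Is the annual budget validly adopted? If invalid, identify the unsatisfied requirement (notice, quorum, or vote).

Notice: 30 days given; 30 required. Satisfied.
Quorum: 15% of 340 = 51; 52 present. Satisfied.
Vote: requires three-fifths of the votes cast (52 − 4 abstaining = 48); 3/5 of 48 = 28.80, rounded up to 29, so 29 needed; 29 in favor. Satisfied.

Valid — all requirements satisfied.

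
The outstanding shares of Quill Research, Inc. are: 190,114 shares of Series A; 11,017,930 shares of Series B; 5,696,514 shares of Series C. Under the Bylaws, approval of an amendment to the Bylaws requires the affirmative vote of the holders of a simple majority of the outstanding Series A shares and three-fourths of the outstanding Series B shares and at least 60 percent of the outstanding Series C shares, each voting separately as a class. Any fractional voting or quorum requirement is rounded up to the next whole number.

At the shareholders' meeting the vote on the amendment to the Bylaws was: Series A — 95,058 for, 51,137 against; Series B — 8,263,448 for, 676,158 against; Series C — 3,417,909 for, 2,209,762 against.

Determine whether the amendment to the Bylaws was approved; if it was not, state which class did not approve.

Series A: a majority of 190114 is 95058; 95,058 required, 95,058 in favor — approved.
Series B: 3/4 of 11017930 = 8263447.50, rounded up to 8263448; 8,263,448 required, 8,263,448 in favor — approved.
Series C: 3/5 of 5696514 = 3417908.40, rounded up to 3417909; 3,417,909 required, 3,417,909 in favor — approved.

Approved — every class gave the required vote.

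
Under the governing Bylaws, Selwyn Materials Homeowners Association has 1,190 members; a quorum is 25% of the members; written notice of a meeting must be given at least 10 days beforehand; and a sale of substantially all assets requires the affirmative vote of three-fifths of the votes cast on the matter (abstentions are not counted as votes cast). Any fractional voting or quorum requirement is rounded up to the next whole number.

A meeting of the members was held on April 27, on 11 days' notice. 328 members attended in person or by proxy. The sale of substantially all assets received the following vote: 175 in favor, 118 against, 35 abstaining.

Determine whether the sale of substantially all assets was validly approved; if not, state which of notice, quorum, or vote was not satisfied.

Invalid — vote requirement not satisfied.

Notice: 11 days given; 10 required. Satisfied.
Quorum: 25% of 1,190 = 297.50, rounded up to 298; 328 present. Satisfied.
Vote: requires three-fifths of the votes cast (328 − 35 abstaining = 293); 3/5 of 293 = 175.80, rounded up to 176, so 176 needed; 175 in favor. Not satisfied.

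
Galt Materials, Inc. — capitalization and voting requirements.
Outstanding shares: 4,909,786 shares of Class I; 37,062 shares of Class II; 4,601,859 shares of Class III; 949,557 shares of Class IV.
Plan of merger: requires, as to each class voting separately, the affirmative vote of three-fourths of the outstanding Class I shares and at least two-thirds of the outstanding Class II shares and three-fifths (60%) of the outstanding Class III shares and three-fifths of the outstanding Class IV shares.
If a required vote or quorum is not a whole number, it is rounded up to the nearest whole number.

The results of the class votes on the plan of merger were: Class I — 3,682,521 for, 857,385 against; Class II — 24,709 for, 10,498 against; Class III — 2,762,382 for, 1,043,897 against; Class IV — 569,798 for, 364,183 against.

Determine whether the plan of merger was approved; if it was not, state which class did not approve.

Approved — every class gave the required vote.

Class I: 3/4 of 4909786 = 3682339.50, rounded up to 3682340; 3,682,340 required, 3,682,521 in favor — approved.
Class II: 2/3 of 37062 = 24708; 24,708 required, 24,709 in favor — approved.
Class III: 3/5 of 4601859 = 2761115.40, rounded up to 2761116; 2,761,116 required, 2,762,382 in favor — approved.
Class IV: 3/5 of 949557 = 569734.20, rounded up to 569735; 569,735 required, 569,798 in favor — approved.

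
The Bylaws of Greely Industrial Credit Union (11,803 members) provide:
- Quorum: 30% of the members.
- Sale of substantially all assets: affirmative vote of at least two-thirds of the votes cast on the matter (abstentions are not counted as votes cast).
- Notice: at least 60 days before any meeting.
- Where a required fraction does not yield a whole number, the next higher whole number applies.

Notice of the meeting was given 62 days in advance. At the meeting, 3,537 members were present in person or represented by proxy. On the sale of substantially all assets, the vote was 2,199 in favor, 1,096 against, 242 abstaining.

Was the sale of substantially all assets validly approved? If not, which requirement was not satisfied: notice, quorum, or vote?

Notice: 62 days given; 60 required. Satisfied.
Quorum: 30% of 11,803 = 3,540.90, rounded up to 3,541; 3,537 present. Not satisfied.
Vote: requires two-thirds of the votes cast (3,537 − 242 abstaining = 3,295); 2/3 of 3295 = 2196.67, rounded up to 2197, so 2,197 needed; 2,199 in favor. Satisfied.

Invalid — quorum requirement not satisfied.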